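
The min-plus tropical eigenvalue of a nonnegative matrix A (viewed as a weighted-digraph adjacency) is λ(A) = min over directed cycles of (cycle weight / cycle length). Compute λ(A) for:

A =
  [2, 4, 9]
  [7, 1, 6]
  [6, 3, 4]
λ(A) = 1

Enumerate directed cycles and compute their means (weight / length). Sample:
  cycle 0 → 0: weight = 2, length = 1, mean = 2/1 ≈ 2.000
  cycle 1 → 1: weight = 1, length = 1, mean = 1/1 ≈ 1.000
  cycle 2 → 2: weight = 4, length = 1, mean = 4/1 ≈ 4.000
  cycle 0 → 1 → 0: weight = 11, length = 2, mean = 11/2 ≈ 5.500
  cycle 0 → 2 → 0: weight = 15, length = 2, mean = 15/2 ≈ 7.500
  cycle 1 → 0 → 1: weight = 11, length = 2, mean = 11/2 ≈ 5.500
Minimum mean = 1.000, attained e.g. along the cycle 1 → 1 with weight 1 and length 1. So λ(A) = 1/1 = 1.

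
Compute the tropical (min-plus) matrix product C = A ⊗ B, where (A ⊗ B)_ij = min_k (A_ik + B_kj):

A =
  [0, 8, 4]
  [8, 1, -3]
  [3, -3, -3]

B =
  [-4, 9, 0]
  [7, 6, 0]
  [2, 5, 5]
A ⊗ B =
  [-4, 9, 0]
  [-1, 2, 1]
  [-1, 2, -3]

Apply the min-plus product entry-by-entry:
  C[0][0] = min over k of (A[0][0] + B[0][0] = 0 + -4 = -4, A[0][1] + B[1][0] = 8 + 7 = 15, A[0][2] + B[2][0] = 4 + 2 = 6) = -4 (attained at k = 0)
  C[0][1] = min over k of (A[0][0] + B[0][1] = 0 + 9 = 9, A[0][1] + B[1][1] = 8 + 6 = 14, A[0][2] + B[2][1] = 4 + 5 = 9) = 9 (attained at k = 0)
  C[0][2] = min over k of (A[0][0] + B[0][2] = 0 + 0 = 0, A[0][1] + B[1][2] = 8 + 0 = 8, A[0][2] + B[2][2] = 4 + 5 = 9) = 0 (attained at k = 0)
  C[1][0] = min over k of (A[1][0] + B[0][0] = 8 + -4 = 4, A[1][1] + B[1][0] = 1 + 7 = 8, A[1][2] + B[2][0] = -3 + 2 = -1) = -1 (attained at k = 2)
  C[1][1] = min over k of (A[1][0] + B[0][1] = 8 + 9 = 17, A[1][1] + B[1][1] = 1 + 6 = 7, A[1][2] + B[2][1] = -3 + 5 = 2) = 2 (attained at k = 2)
  C[1][2] = min over k of (A[1][0] + B[0][2] = 8 + 0 = 8, A[1][1] + B[1][2] = 1 + 0 = 1, A[1][2] + B[2][2] = -3 + 5 = 2) = 1 (attained at k = 1)
  C[2][0] = min over k of (A[2][0] + B[0][0] = 3 + -4 = -1, A[2][1] + B[1][0] = -3 + 7 = 4, A[2][2] + B[2][0] = -3 + 2 = -1) = -1 (attained at k = 0)
  C[2][1] = min over k of (A[2][0] + B[0][1] = 3 + 9 = 12, A[2][1] + B[1][1] = -3 + 6 = 3, A[2][2] + B[2][1] = -3 + 5 = 2) = 2 (attained at k = 2)
  C[2][2] = min over k of (A[2][0] + B[0][2] = 3 + 0 = 3, A[2][1] + B[1][2] = -3 + 0 = -3, A[2][2] + B[2][2] = -3 + 5 = 2) = -3 (attained at k = 1)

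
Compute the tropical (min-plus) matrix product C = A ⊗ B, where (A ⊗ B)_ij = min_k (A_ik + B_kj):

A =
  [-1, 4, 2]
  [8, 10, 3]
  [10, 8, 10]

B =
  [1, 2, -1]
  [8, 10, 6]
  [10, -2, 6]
A ⊗ B =
  [0, 0, -2]
  [9, 1, 7]
  [11, 8, 9]

Apply the min-plus product entry-by-entry:
  C[0][0] = min over k of (A[0][0] + B[0][0] = -1 + 1 = 0, A[0][1] + B[1][0] = 4 + 8 = 12, A[0][2] + B[2][0] = 2 + 10 = 12) = 0 (attained at k = 0)
  C[0][1] = min over k of (A[0][0] + B[0][1] = -1 + 2 = 1, A[0][1] + B[1][1] = 4 + 10 = 14, A[0][2] + B[2][1] = 2 + -2 = 0) = 0 (attained at k = 2)
  C[0][2] = min over k of (A[0][0] + B[0][2] = -1 + -1 = -2, A[0][1] + B[1][2] = 4 + 6 = 10, A[0][2] + B[2][2] = 2 + 6 = 8) = -2 (attained at k = 0)
  C[1][0] = min over k of (A[1][0] + B[0][0] = 8 + 1 = 9, A[1][1] + B[1][0] = 10 + 8 = 18, A[1][2] + B[2][0] = 3 + 10 = 13) = 9 (attained at k = 0)
  C[1][1] = min over k of (A[1][0] + B[0][1] = 8 + 2 = 10, A[1][1] + B[1][1] = 10 + 10 = 20, A[1][2] + B[2][1] = 3 + -2 = 1) = 1 (attained at k = 2)
  C[1][2] = min over k of (A[1][0] + B[0][2] = 8 + -1 = 7, A[1][1] + B[1][2] = 10 + 6 = 16, A[1][2] + B[2][2] = 3 + 6 = 9) = 7 (attained at k = 0)
  C[2][0] = min over k of (A[2][0] + B[0][0] = 10 + 1 = 11, A[2][1] + B[1][0] = 8 + 8 = 16, A[2][2] + B[2][0] = 10 + 10 = 20) = 11 (attained at k = 0)
  C[2][1] = min over k of (A[2][0] + B[0][1] = 10 + 2 = 12, A[2][1] + B[1][1] = 8 + 10 = 18, A[2][2] + B[2][1] = 10 + -2 = 8) = 8 (attained at k = 2)
  C[2][2] = min over k of (A[2][0] + B[0][2] = 10 + -1 = 9, A[2][1] + B[1][2] = 8 + 6 = 14, A[2][2] + B[2][2] = 10 + 6 = 16) = 9 (attained at k = 0)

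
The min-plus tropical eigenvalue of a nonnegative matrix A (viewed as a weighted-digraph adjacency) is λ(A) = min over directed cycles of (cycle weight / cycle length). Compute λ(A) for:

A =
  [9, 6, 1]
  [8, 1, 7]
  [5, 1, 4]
λ(A) = 1

Enumerate directed cycles and compute their means (weight / length). Sample:
  cycle 0 → 0: weight = 9, length = 1, mean = 9/1 ≈ 9.000
  cycle 1 → 1: weight = 1, length = 1, mean = 1/1 ≈ 1.000
  cycle 2 → 2: weight = 4, length = 1, mean = 4/1 ≈ 4.000
  cycle 0 → 1 → 0: weight = 14, length = 2, mean = 14/2 ≈ 7.000
  cycle 0 → 2 → 0: weight = 6, length = 2, mean = 6/2 ≈ 3.000
  cycle 1 → 0 → 1: weight = 14, length = 2, mean = 14/2 ≈ 7.000
Minimum mean = 1.000, attained e.g. along the cycle 1 → 1 with weight 1 and length 1. So λ(A) = 1/1 = 1.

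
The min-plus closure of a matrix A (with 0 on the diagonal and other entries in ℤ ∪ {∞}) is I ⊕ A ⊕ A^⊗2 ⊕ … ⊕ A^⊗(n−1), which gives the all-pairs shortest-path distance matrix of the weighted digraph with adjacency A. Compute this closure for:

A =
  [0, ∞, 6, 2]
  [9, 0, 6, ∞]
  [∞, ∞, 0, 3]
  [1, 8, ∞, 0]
Closure =
  [0, 10, 6, 2]
  [9, 0, 6, 9]
  [4, 11, 0, 3]
  [1, 8, 7, 0]

This is the Floyd-Warshall all-pairs shortest-path computation. For each intermediate vertex k = 0, 1, …, 3, update dist[i][j] ← min(dist[i][j], dist[i][k] + dist[k][j]). The final matrix gives, for each (i, j), the minimum total weight of any directed path from i to j (possibly empty when i = j).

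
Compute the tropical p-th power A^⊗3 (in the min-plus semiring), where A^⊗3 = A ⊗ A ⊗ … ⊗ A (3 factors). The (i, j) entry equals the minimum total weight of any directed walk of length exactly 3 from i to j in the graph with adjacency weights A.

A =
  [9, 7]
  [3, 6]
A^⊗3 =
  [16, 17]
  [13, 16]

Each entry (A^⊗3)_ij equals the minimum over all length-3 walks i = v_0 → v_1 → … → v_3 = j of Σ_t A[v_t][v_{t+1}]. For example, for (i, j) = (0, 1) we minimise over 4 possible intermediate vertex sequences; the minimum is 17, attained along the walk 0 → 1 → 0 → 1.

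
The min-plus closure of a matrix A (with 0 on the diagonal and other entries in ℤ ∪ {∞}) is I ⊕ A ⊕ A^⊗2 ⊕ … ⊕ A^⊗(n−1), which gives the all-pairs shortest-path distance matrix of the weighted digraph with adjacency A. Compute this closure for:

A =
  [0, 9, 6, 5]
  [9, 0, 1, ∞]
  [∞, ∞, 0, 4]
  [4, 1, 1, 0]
Closure =
  [0, 6, 6, 5]
  [9, 0, 1, 5]
  [8, 5, 0, 4]
  [4, 1, 1, 0]

This is the Floyd-Warshall all-pairs shortest-path computation. For each intermediate vertex k = 0, 1, …, 3, update dist[i][j] ← min(dist[i][j], dist[i][k] + dist[k][j]). The final matrix gives, for each (i, j), the minimum total weight of any directed path from i to j (possibly empty when i = j).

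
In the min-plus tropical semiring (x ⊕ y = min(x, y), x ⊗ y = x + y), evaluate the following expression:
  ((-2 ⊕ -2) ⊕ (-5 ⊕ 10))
((-2 ⊕ -2) ⊕ (-5 ⊕ 10)) = -5

Expand innermost to outermost. Recall ⊕ takes the minimum of its arguments and ⊗ takes their sum. Working out the expression ((-2 ⊕ -2) ⊕ (-5 ⊕ 10)) gives -5.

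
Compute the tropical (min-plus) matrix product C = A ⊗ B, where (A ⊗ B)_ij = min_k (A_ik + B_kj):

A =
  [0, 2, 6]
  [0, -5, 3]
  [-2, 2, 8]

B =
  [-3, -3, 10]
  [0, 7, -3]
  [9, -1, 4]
A ⊗ B =
  [-3, -3, -1]
  [-5, -3, -8]
  [-5, -5, -1]

Apply the min-plus product entry-by-entry:
  C[0][0] = min over k of (A[0][0] + B[0][0] = 0 + -3 = -3, A[0][1] + B[1][0] = 2 + 0 = 2, A[0][2] + B[2][0] = 6 + 9 = 15) = -3 (attained at k = 0)
  C[0][1] = min over k of (A[0][0] + B[0][1] = 0 + -3 = -3, A[0][1] + B[1][1] = 2 + 7 = 9, A[0][2] + B[2][1] = 6 + -1 = 5) = -3 (attained at k = 0)
  C[0][2] = min over k of (A[0][0] + B[0][2] = 0 + 10 = 10, A[0][1] + B[1][2] = 2 + -3 = -1, A[0][2] + B[2][2] = 6 + 4 = 10) = -1 (attained at k = 1)
  C[1][0] = min over k of (A[1][0] + B[0][0] = 0 + -3 = -3, A[1][1] + B[1][0] = -5 + 0 = -5, A[1][2] + B[2][0] = 3 + 9 = 12) = -5 (attained at k = 1)
  C[1][1] = min over k of (A[1][0] + B[0][1] = 0 + -3 = -3, A[1][1] + B[1][1] = -5 + 7 = 2, A[1][2] + B[2][1] = 3 + -1 = 2) = -3 (attained at k = 0)
  C[1][2] = min over k of (A[1][0] + B[0][2] = 0 + 10 = 10, A[1][1] + B[1][2] = -5 + -3 = -8, A[1][2] + B[2][2] = 3 + 4 = 7) = -8 (attained at k = 1)
  C[2][0] = min over k of (A[2][0] + B[0][0] = -2 + -3 = -5, A[2][1] + B[1][0] = 2 + 0 = 2, A[2][2] + B[2][0] = 8 + 9 = 17) = -5 (attained at k = 0)
  C[2][1] = min over k of (A[2][0] + B[0][1] = -2 + -3 = -5, A[2][1] + B[1][1] = 2 + 7 = 9, A[2][2] + B[2][1] = 8 + -1 = 7) = -5 (attained at k = 0)
  C[2][2] = min over k of (A[2][0] + B[0][2] = -2 + 10 = 8, A[2][1] + B[1][2] = 2 + -3 = -1, A[2][2] + B[2][2] = 8 + 4 = 12) = -1 (attained at k = 1)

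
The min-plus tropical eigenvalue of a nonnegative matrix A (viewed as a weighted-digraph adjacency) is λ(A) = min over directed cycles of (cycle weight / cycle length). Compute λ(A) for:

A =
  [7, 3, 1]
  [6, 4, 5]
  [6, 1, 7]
λ(A) = 8/3

Enumerate directed cycles and compute their means (weight / length). Sample:
  cycle 0 → 0: weight = 7, length = 1, mean = 7/1 ≈ 7.000
  cycle 1 → 1: weight = 4, length = 1, mean = 4/1 ≈ 4.000
  cycle 2 → 2: weight = 7, length = 1, mean = 7/1 ≈ 7.000
  cycle 0 → 1 → 0: weight = 9, length = 2, mean = 9/2 ≈ 4.500
  cycle 0 → 2 → 0: weight = 7, length = 2, mean = 7/2 ≈ 3.500
  cycle 1 → 0 → 1: weight = 9, length = 2, mean = 9/2 ≈ 4.500
Minimum mean = 2.667, attained e.g. along the cycle 0 → 2 → 1 → 0 with weight 8 and length 3. So λ(A) = 8/3 = 8/3.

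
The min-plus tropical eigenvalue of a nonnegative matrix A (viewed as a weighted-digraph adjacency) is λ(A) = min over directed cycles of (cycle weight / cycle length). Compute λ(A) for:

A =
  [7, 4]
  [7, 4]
λ(A) = 4

Enumerate directed cycles and compute their means (weight / length). Sample:
  cycle 0 → 0: weight = 7, length = 1, mean = 7/1 ≈ 7.000
  cycle 1 → 1: weight = 4, length = 1, mean = 4/1 ≈ 4.000
  cycle 0 → 1 → 0: weight = 11, length = 2, mean = 11/2 ≈ 5.500
  cycle 1 → 0 → 1: weight = 11, length = 2, mean = 11/2 ≈ 5.500
Minimum mean = 4.000, attained e.g. along the cycle 1 → 1 with weight 4 and length 1. So λ(A) = 4/1 = 4.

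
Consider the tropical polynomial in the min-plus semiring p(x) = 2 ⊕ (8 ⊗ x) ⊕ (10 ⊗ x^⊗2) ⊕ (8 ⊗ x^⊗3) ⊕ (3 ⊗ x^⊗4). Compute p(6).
p(6) = 2

A tropical monomial a ⊗ x^⊗i evaluates to a + i · x. Evaluating each term at x = 6:
  Term 0 contributes 2 + 0 · 6 = 2
  Term 1 contributes 8 + 1 · 6 = 14
  Term 2 contributes 10 + 2 · 6 = 22
  Term 3 contributes 8 + 3 · 6 = 26
  Term 4 contributes 3 + 4 · 6 = 27
p(6) = ⊕ of these = min[2, 14, 22, 26, 27] = 2.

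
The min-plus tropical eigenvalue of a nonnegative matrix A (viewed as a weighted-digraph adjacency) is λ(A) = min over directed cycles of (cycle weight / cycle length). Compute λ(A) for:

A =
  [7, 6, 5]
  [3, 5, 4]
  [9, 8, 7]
λ(A) = 9/2

Enumerate directed cycles and compute their means (weight / length). Sample:
  cycle 0 → 0: weight = 7, length = 1, mean = 7/1 ≈ 7.000
  cycle 1 → 1: weight = 5, length = 1, mean = 5/1 ≈ 5.000
  cycle 2 → 2: weight = 7, length = 1, mean = 7/1 ≈ 7.000
  cycle 0 → 1 → 0: weight = 9, length = 2, mean = 9/2 ≈ 4.500
  cycle 0 → 2 → 0: weight = 14, length = 2, mean = 14/2 ≈ 7.000
  cycle 1 → 0 → 1: weight = 9, length = 2, mean = 9/2 ≈ 4.500
Minimum mean = 4.500, attained e.g. along the cycle 0 → 1 → 0 with weight 9 and length 2. So λ(A) = 9/2 = 9/2.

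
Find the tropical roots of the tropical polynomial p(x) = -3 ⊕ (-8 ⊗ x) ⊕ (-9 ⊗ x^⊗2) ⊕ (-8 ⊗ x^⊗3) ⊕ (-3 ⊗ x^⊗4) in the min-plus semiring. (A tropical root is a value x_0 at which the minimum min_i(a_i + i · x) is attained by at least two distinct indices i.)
Roots: {-5, -1, 1, 5}

Each tropical root is a break point of the lower envelope of the lines y = a_i + i · x (there are 5 lines, with slopes 0, 1, ..., 4). Only the lines that attain the minimum somewhere contribute to roots; other lines are dominated. Here the surviving (envelope) indices are i = 4, i = 3, i = 2, i = 1, i = 0.
Intersections between consecutive envelope lines give the roots: for adjacent envelope indices i < j the intersection is x = (a_i − a_j) / (j − i). Reading off the sorted break points: {-5, -1, 1, 5}.
Verification: at each break x_0, at least two indices attain the minimum of min_i(a_i + i · x_0).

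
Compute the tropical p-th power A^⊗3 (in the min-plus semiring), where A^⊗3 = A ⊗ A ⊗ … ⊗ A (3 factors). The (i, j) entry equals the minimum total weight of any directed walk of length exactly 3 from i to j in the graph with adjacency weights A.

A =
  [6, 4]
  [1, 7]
A^⊗3 =
  [11, 9]
  [6, 11]

Each entry (A^⊗3)_ij equals the minimum over all length-3 walks i = v_0 → v_1 → … → v_3 = j of Σ_t A[v_t][v_{t+1}]. For example, for (i, j) = (0, 1) we minimise over 4 possible intermediate vertex sequences; the minimum is 9, attained along the walk 0 → 1 → 0 → 1.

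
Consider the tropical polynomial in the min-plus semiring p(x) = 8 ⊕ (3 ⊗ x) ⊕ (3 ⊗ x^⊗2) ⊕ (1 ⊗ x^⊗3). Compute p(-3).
p(-3) = -8

A tropical monomial a ⊗ x^⊗i evaluates to a + i · x. Evaluating each term at x = -3:
  Term 0 contributes 8 + 0 · -3 = 8
  Term 1 contributes 3 + 1 · -3 = 0
  Term 2 contributes 3 + 2 · -3 = -3
  Term 3 contributes 1 + 3 · -3 = -8
p(-3) = ⊕ of these = min[8, 0, -3, -8] = -8.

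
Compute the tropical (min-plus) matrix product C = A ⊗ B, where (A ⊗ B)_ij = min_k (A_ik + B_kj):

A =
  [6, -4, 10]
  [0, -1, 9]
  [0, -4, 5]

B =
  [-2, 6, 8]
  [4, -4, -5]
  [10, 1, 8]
A ⊗ B =
  [0, -8, -9]
  [-2, -5, -6]
  [-2, -8, -9]

Apply the min-plus product entry-by-entry:
  C[0][0] = min over k of (A[0][0] + B[0][0] = 6 + -2 = 4, A[0][1] + B[1][0] = -4 + 4 = 0, A[0][2] + B[2][0] = 10 + 10 = 20) = 0 (attained at k = 1)
  C[0][1] = min over k of (A[0][0] + B[0][1] = 6 + 6 = 12, A[0][1] + B[1][1] = -4 + -4 = -8, A[0][2] + B[2][1] = 10 + 1 = 11) = -8 (attained at k = 1)
  C[0][2] = min over k of (A[0][0] + B[0][2] = 6 + 8 = 14, A[0][1] + B[1][2] = -4 + -5 = -9, A[0][2] + B[2][2] = 10 + 8 = 18) = -9 (attained at k = 1)
  C[1][0] = min over k of (A[1][0] + B[0][0] = 0 + -2 = -2, A[1][1] + B[1][0] = -1 + 4 = 3, A[1][2] + B[2][0] = 9 + 10 = 19) = -2 (attained at k = 0)
  C[1][1] = min over k of (A[1][0] + B[0][1] = 0 + 6 = 6, A[1][1] + B[1][1] = -1 + -4 = -5, A[1][2] + B[2][1] = 9 + 1 = 10) = -5 (attained at k = 1)
  C[1][2] = min over k of (A[1][0] + B[0][2] = 0 + 8 = 8, A[1][1] + B[1][2] = -1 + -5 = -6, A[1][2] + B[2][2] = 9 + 8 = 17) = -6 (attained at k = 1)
  C[2][0] = min over k of (A[2][0] + B[0][0] = 0 + -2 = -2, A[2][1] + B[1][0] = -4 + 4 = 0, A[2][2] + B[2][0] = 5 + 10 = 15) = -2 (attained at k = 0)
  C[2][1] = min over k of (A[2][0] + B[0][1] = 0 + 6 = 6, A[2][1] + B[1][1] = -4 + -4 = -8, A[2][2] + B[2][1] = 5 + 1 = 6) = -8 (attained at k = 1)
  C[2][2] = min over k of (A[2][0] + B[0][2] = 0 + 8 = 8, A[2][1] + B[1][2] = -4 + -5 = -9, A[2][2] + B[2][2] = 5 + 8 = 13) = -9 (attained at k = 1)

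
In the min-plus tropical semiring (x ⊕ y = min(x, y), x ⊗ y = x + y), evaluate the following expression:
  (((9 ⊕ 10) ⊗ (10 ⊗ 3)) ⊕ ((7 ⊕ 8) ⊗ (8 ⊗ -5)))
(((9 ⊕ 10) ⊗ (10 ⊗ 3)) ⊕ ((7 ⊕ 8) ⊗ (8 ⊗ -5))) = 10

Expand innermost to outermost. Recall ⊕ takes the minimum of its arguments and ⊗ takes their sum. Working out the expression (((9 ⊕ 10) ⊗ (10 ⊗ 3)) ⊕ ((7 ⊕ 8) ⊗ (8 ⊗ -5))) gives 10.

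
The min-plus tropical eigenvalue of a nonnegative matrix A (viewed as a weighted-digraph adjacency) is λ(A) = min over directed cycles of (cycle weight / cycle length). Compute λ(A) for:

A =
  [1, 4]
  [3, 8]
λ(A) = 1

Enumerate directed cycles and compute their means (weight / length). Sample:
  cycle 0 → 0: weight = 1, length = 1, mean = 1/1 ≈ 1.000
  cycle 1 → 1: weight = 8, length = 1, mean = 8/1 ≈ 8.000
  cycle 0 → 1 → 0: weight = 7, length = 2, mean = 7/2 ≈ 3.500
  cycle 1 → 0 → 1: weight = 7, length = 2, mean = 7/2 ≈ 3.500
Minimum mean = 1.000, attained e.g. along the cycle 0 → 0 with weight 1 and length 1. So λ(A) = 1/1 = 1.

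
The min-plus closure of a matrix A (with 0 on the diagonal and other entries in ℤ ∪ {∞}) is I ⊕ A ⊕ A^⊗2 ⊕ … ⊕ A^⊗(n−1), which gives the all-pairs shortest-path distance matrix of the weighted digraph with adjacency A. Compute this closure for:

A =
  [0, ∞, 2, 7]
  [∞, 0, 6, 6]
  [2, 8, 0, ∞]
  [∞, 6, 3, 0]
Closure =
  [0, 10, 2, 7]
  [8, 0, 6, 6]
  [2, 8, 0, 9]
  [5, 6, 3, 0]

This is the Floyd-Warshall all-pairs shortest-path computation. For each intermediate vertex k = 0, 1, …, 3, update dist[i][j] ← min(dist[i][j], dist[i][k] + dist[k][j]). The final matrix gives, for each (i, j), the minimum total weight of any directed path from i to j (possibly empty when i = j).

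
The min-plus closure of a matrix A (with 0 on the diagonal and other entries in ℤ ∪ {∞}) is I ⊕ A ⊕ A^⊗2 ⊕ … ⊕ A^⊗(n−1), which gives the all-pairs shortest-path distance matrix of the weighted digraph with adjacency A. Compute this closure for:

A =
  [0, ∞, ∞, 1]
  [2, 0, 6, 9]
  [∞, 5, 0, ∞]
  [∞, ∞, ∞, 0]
Closure =
  [0, ∞, ∞, 1]
  [2, 0, 6, 3]
  [7, 5, 0, 8]
  [∞, ∞, ∞, 0]

This is the Floyd-Warshall all-pairs shortest-path computation. For each intermediate vertex k = 0, 1, …, 3, update dist[i][j] ← min(dist[i][j], dist[i][k] + dist[k][j]). The final matrix gives, for each (i, j), the minimum total weight of any directed path from i to j (possibly empty when i = j).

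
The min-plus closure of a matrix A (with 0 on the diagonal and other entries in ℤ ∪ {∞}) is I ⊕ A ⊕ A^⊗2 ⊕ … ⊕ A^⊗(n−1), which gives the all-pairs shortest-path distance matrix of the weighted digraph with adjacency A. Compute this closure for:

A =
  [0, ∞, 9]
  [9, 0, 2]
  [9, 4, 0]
Closure =
  [0, 13, 9]
  [9, 0, 2]
  [9, 4, 0]

This is the Floyd-Warshall all-pairs shortest-path computation. For each intermediate vertex k = 0, 1, …, 2, update dist[i][j] ← min(dist[i][j], dist[i][k] + dist[k][j]). The final matrix gives, for each (i, j), the minimum total weight of any directed path from i to j (possibly empty when i = j).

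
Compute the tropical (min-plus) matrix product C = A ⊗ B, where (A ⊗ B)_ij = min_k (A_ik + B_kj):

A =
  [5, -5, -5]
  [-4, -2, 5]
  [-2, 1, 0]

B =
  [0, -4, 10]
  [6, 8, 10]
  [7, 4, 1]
A ⊗ B =
  [1, -1, -4]
  [-4, -8, 6]
  [-2, -6, 1]

Apply the min-plus product entry-by-entry:
  C[0][0] = min over k of (A[0][0] + B[0][0] = 5 + 0 = 5, A[0][1] + B[1][0] = -5 + 6 = 1, A[0][2] + B[2][0] = -5 + 7 = 2) = 1 (attained at k = 1)
  C[0][1] = min over k of (A[0][0] + B[0][1] = 5 + -4 = 1, A[0][1] + B[1][1] = -5 + 8 = 3, A[0][2] + B[2][1] = -5 + 4 = -1) = -1 (attained at k = 2)
  C[0][2] = min over k of (A[0][0] + B[0][2] = 5 + 10 = 15, A[0][1] + B[1][2] = -5 + 10 = 5, A[0][2] + B[2][2] = -5 + 1 = -4) = -4 (attained at k = 2)
  C[1][0] = min over k of (A[1][0] + B[0][0] = -4 + 0 = -4, A[1][1] + B[1][0] = -2 + 6 = 4, A[1][2] + B[2][0] = 5 + 7 = 12) = -4 (attained at k = 0)
  C[1][1] = min over k of (A[1][0] + B[0][1] = -4 + -4 = -8, A[1][1] + B[1][1] = -2 + 8 = 6, A[1][2] + B[2][1] = 5 + 4 = 9) = -8 (attained at k = 0)
  C[1][2] = min over k of (A[1][0] + B[0][2] = -4 + 10 = 6, A[1][1] + B[1][2] = -2 + 10 = 8, A[1][2] + B[2][2] = 5 + 1 = 6) = 6 (attained at k = 0)
  C[2][0] = min over k of (A[2][0] + B[0][0] = -2 + 0 = -2, A[2][1] + B[1][0] = 1 + 6 = 7, A[2][2] + B[2][0] = 0 + 7 = 7) = -2 (attained at k = 0)
  C[2][1] = min over k of (A[2][0] + B[0][1] = -2 + -4 = -6, A[2][1] + B[1][1] = 1 + 8 = 9, A[2][2] + B[2][1] = 0 + 4 = 4) = -6 (attained at k = 0)
  C[2][2] = min over k of (A[2][0] + B[0][2] = -2 + 10 = 8, A[2][1] + B[1][2] = 1 + 10 = 11, A[2][2] + B[2][2] = 0 + 1 = 1) = 1 (attained at k = 2)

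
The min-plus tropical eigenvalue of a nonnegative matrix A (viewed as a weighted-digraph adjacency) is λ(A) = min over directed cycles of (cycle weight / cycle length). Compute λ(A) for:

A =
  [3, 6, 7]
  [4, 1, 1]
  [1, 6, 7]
λ(A) = 1

Enumerate directed cycles and compute their means (weight / length). Sample:
  cycle 0 → 0: weight = 3, length = 1, mean = 3/1 ≈ 3.000
  cycle 1 → 1: weight = 1, length = 1, mean = 1/1 ≈ 1.000
  cycle 2 → 2: weight = 7, length = 1, mean = 7/1 ≈ 7.000
  cycle 0 → 1 → 0: weight = 10, length = 2, mean = 10/2 ≈ 5.000
  cycle 0 → 2 → 0: weight = 8, length = 2, mean = 8/2 ≈ 4.000
  cycle 1 → 0 → 1: weight = 10, length = 2, mean = 10/2 ≈ 5.000
Minimum mean = 1.000, attained e.g. along the cycle 1 → 1 with weight 1 and length 1. So λ(A) = 1/1 = 1.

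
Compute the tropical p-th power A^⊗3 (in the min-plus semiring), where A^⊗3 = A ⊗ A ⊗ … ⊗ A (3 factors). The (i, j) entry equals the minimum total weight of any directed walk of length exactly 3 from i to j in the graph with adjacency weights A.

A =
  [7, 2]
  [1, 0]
A^⊗3 =
  [3, 2]
  [1, 0]

Each entry (A^⊗3)_ij equals the minimum over all length-3 walks i = v_0 → v_1 → … → v_3 = j of Σ_t A[v_t][v_{t+1}]. For example, for (i, j) = (0, 1) we minimise over 4 possible intermediate vertex sequences; the minimum is 2, attained along the walk 0 → 1 → 1 → 1.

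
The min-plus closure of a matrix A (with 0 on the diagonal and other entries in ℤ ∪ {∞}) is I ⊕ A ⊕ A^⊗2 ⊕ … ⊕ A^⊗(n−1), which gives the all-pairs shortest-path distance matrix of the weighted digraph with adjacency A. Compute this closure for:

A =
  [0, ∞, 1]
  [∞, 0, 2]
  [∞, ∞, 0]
Closure =
  [0, ∞, 1]
  [∞, 0, 2]
  [∞, ∞, 0]

This is the Floyd-Warshall all-pairs shortest-path computation. For each intermediate vertex k = 0, 1, …, 2, update dist[i][j] ← min(dist[i][j], dist[i][k] + dist[k][j]). The final matrix gives, for each (i, j), the minimum total weight of any directed path from i to j (possibly empty when i = j).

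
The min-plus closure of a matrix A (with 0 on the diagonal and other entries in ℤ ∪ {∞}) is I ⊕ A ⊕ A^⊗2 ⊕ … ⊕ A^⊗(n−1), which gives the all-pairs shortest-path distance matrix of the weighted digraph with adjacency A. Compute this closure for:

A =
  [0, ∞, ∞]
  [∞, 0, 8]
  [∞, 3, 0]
Closure =
  [0, ∞, ∞]
  [∞, 0, 8]
  [∞, 3, 0]

This is the Floyd-Warshall all-pairs shortest-path computation. For each intermediate vertex k = 0, 1, …, 2, update dist[i][j] ← min(dist[i][j], dist[i][k] + dist[k][j]). The final matrix gives, for each (i, j), the minimum total weight of any directed path from i to j (possibly empty when i = j).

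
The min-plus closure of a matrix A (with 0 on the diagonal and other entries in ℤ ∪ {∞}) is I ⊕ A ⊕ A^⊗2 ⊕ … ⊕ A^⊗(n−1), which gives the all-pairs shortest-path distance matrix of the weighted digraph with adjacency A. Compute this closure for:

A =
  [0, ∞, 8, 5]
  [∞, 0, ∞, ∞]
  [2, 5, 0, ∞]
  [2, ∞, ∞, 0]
Closure =
  [0, 13, 8, 5]
  [∞, 0, ∞, ∞]
  [2, 5, 0, 7]
  [2, 15, 10, 0]

This is the Floyd-Warshall all-pairs shortest-path computation. For each intermediate vertex k = 0, 1, …, 3, update dist[i][j] ← min(dist[i][j], dist[i][k] + dist[k][j]). The final matrix gives, for each (i, j), the minimum total weight of any directed path from i to j (possibly empty when i = j).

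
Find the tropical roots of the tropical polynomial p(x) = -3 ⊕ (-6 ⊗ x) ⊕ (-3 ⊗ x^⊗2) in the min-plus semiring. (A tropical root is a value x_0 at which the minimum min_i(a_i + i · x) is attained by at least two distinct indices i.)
Roots: {-3, 3}

Each tropical root is a break point of the lower envelope of the lines y = a_i + i · x (there are 3 lines, with slopes 0, 1, ..., 2). Only the lines that attain the minimum somewhere contribute to roots; other lines are dominated. Here the surviving (envelope) indices are i = 2, i = 1, i = 0.
Intersections between consecutive envelope lines give the roots: for adjacent envelope indices i < j the intersection is x = (a_i − a_j) / (j − i). Reading off the sorted break points: {-3, 3}.
Verification: at each break x_0, at least two indices attain the minimum of min_i(a_i + i · x_0).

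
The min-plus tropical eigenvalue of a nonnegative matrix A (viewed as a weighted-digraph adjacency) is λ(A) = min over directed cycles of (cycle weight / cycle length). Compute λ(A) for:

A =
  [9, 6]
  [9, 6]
λ(A) = 6

Enumerate directed cycles and compute their means (weight / length). Sample:
  cycle 0 → 0: weight = 9, length = 1, mean = 9/1 ≈ 9.000
  cycle 1 → 1: weight = 6, length = 1, mean = 6/1 ≈ 6.000
  cycle 0 → 1 → 0: weight = 15, length = 2, mean = 15/2 ≈ 7.500
  cycle 1 → 0 → 1: weight = 15, length = 2, mean = 15/2 ≈ 7.500
Minimum mean = 6.000, attained e.g. along the cycle 1 → 1 with weight 6 and length 1. So λ(A) = 6/1 = 6.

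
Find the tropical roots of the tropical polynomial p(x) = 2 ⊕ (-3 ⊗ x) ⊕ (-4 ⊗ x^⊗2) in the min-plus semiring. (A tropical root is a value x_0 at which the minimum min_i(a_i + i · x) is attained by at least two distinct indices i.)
Roots: {1, 5}

Each tropical root is a break point of the lower envelope of the lines y = a_i + i · x (there are 3 lines, with slopes 0, 1, ..., 2). Only the lines that attain the minimum somewhere contribute to roots; other lines are dominated. Here the surviving (envelope) indices are i = 2, i = 1, i = 0.
Intersections between consecutive envelope lines give the roots: for adjacent envelope indices i < j the intersection is x = (a_i − a_j) / (j − i). Reading off the sorted break points: {1, 5}.
Verification: at each break x_0, at least two indices attain the minimum of min_i(a_i + i · x_0).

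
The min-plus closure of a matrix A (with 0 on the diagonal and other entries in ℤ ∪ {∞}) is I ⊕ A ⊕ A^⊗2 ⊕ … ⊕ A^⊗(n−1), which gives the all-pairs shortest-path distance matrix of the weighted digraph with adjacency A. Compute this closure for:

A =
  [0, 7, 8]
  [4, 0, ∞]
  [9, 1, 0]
Closure =
  [0, 7, 8]
  [4, 0, 12]
  [5, 1, 0]

This is the Floyd-Warshall all-pairs shortest-path computation. For each intermediate vertex k = 0, 1, …, 2, update dist[i][j] ← min(dist[i][j], dist[i][k] + dist[k][j]). The final matrix gives, for each (i, j), the minimum total weight of any directed path from i to j (possibly empty when i = j).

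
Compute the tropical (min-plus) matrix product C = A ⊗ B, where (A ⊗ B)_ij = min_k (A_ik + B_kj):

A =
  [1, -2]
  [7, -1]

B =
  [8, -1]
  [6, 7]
A ⊗ B =
  [4, 0]
  [5, 6]

Apply the min-plus product entry-by-entry:
  C[0][0] = min over k of (A[0][0] + B[0][0] = 1 + 8 = 9, A[0][1] + B[1][0] = -2 + 6 = 4) = 4 (attained at k = 1)
  C[0][1] = min over k of (A[0][0] + B[0][1] = 1 + -1 = 0, A[0][1] + B[1][1] = -2 + 7 = 5) = 0 (attained at k = 0)
  C[1][0] = min over k of (A[1][0] + B[0][0] = 7 + 8 = 15, A[1][1] + B[1][0] = -1 + 6 = 5) = 5 (attained at k = 1)
  C[1][1] = min over k of (A[1][0] + B[0][1] = 7 + -1 = 6, A[1][1] + B[1][1] = -1 + 7 = 6) = 6 (attained at k = 0)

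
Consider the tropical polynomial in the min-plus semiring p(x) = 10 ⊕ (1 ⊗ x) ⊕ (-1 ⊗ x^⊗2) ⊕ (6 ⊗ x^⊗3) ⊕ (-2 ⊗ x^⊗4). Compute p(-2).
p(-2) = -10

A tropical monomial a ⊗ x^⊗i evaluates to a + i · x. Evaluating each term at x = -2:
  Term 0 contributes 10 + 0 · -2 = 10
  Term 1 contributes 1 + 1 · -2 = -1
  Term 2 contributes -1 + 2 · -2 = -5
  Term 3 contributes 6 + 3 · -2 = 0
  Term 4 contributes -2 + 4 · -2 = -10
p(-2) = ⊕ of these = min[10, -1, -5, 0, -10] = -10.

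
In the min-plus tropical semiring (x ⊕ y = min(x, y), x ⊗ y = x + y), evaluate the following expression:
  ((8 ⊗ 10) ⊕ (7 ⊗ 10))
((8 ⊗ 10) ⊕ (7 ⊗ 10)) = 17

Expand innermost to outermost. Recall ⊕ takes the minimum of its arguments and ⊗ takes their sum. Working out the expression ((8 ⊗ 10) ⊕ (7 ⊗ 10)) gives 17.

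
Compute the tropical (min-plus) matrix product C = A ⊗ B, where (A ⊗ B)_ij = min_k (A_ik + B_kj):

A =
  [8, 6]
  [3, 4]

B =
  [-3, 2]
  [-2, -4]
A ⊗ B =
  [4, 2]
  [0, 0]

Apply the min-plus product entry-by-entry:
  C[0][0] = min over k of (A[0][0] + B[0][0] = 8 + -3 = 5, A[0][1] + B[1][0] = 6 + -2 = 4) = 4 (attained at k = 1)
  C[0][1] = min over k of (A[0][0] + B[0][1] = 8 + 2 = 10, A[0][1] + B[1][1] = 6 + -4 = 2) = 2 (attained at k = 1)
  C[1][0] = min over k of (A[1][0] + B[0][0] = 3 + -3 = 0, A[1][1] + B[1][0] = 4 + -2 = 2) = 0 (attained at k = 0)
  C[1][1] = min over k of (A[1][0] + B[0][1] = 3 + 2 = 5, A[1][1] + B[1][1] = 4 + -4 = 0) = 0 (attained at k = 1)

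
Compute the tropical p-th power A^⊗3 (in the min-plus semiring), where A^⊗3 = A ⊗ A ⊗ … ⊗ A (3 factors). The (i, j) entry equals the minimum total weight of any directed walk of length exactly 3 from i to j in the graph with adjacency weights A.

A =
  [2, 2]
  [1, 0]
A^⊗3 =
  [3, 2]
  [1, 0]

Each entry (A^⊗3)_ij equals the minimum over all length-3 walks i = v_0 → v_1 → … → v_3 = j of Σ_t A[v_t][v_{t+1}]. For example, for (i, j) = (0, 1) we minimise over 4 possible intermediate vertex sequences; the minimum is 2, attained along the walk 0 → 1 → 1 → 1.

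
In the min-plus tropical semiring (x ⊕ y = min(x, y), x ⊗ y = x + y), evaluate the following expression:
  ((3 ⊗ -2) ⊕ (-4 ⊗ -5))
((3 ⊗ -2) ⊕ (-4 ⊗ -5)) = -9

Expand innermost to outermost. Recall ⊕ takes the minimum of its arguments and ⊗ takes their sum. Working out the expression ((3 ⊗ -2) ⊕ (-4 ⊗ -5)) gives -9.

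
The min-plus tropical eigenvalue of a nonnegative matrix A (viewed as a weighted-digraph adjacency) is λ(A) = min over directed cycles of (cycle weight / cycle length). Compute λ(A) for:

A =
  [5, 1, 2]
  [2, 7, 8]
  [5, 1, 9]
λ(A) = 3/2

Enumerate directed cycles and compute their means (weight / length). Sample:
  cycle 0 → 0: weight = 5, length = 1, mean = 5/1 ≈ 5.000
  cycle 1 → 1: weight = 7, length = 1, mean = 7/1 ≈ 7.000
  cycle 2 → 2: weight = 9, length = 1, mean = 9/1 ≈ 9.000
  cycle 0 → 1 → 0: weight = 3, length = 2, mean = 3/2 ≈ 1.500
  cycle 0 → 2 → 0: weight = 7, length = 2, mean = 7/2 ≈ 3.500
  cycle 1 → 0 → 1: weight = 3, length = 2, mean = 3/2 ≈ 1.500
Minimum mean = 1.500, attained e.g. along the cycle 0 → 1 → 0 with weight 3 and length 2. So λ(A) = 3/2 = 3/2.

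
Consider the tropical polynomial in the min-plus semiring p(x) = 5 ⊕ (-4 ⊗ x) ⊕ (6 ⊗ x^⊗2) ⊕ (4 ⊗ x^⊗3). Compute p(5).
p(5) = 1

A tropical monomial a ⊗ x^⊗i evaluates to a + i · x. Evaluating each term at x = 5:
  Term 0 contributes 5 + 0 · 5 = 5
  Term 1 contributes -4 + 1 · 5 = 1
  Term 2 contributes 6 + 2 · 5 = 16
  Term 3 contributes 4 + 3 · 5 = 19
p(5) = ⊕ of these = min[5, 1, 16, 19] = 1.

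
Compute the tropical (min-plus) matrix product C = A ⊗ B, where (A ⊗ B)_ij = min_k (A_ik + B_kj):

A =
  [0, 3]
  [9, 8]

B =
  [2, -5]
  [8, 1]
A ⊗ B =
  [2, -5]
  [11, 4]

Apply the min-plus product entry-by-entry:
  C[0][0] = min over k of (A[0][0] + B[0][0] = 0 + 2 = 2, A[0][1] + B[1][0] = 3 + 8 = 11) = 2 (attained at k = 0)
  C[0][1] = min over k of (A[0][0] + B[0][1] = 0 + -5 = -5, A[0][1] + B[1][1] = 3 + 1 = 4) = -5 (attained at k = 0)
  C[1][0] = min over k of (A[1][0] + B[0][0] = 9 + 2 = 11, A[1][1] + B[1][0] = 8 + 8 = 16) = 11 (attained at k = 0)
  C[1][1] = min over k of (A[1][0] + B[0][1] = 9 + -5 = 4, A[1][1] + B[1][1] = 8 + 1 = 9) = 4 (attained at k = 0)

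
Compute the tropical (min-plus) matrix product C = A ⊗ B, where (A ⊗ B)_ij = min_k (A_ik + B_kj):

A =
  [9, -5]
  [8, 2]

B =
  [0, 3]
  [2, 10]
A ⊗ B =
  [-3, 5]
  [4, 11]

Apply the min-plus product entry-by-entry:
  C[0][0] = min over k of (A[0][0] + B[0][0] = 9 + 0 = 9, A[0][1] + B[1][0] = -5 + 2 = -3) = -3 (attained at k = 1)
  C[0][1] = min over k of (A[0][0] + B[0][1] = 9 + 3 = 12, A[0][1] + B[1][1] = -5 + 10 = 5) = 5 (attained at k = 1)
  C[1][0] = min over k of (A[1][0] + B[0][0] = 8 + 0 = 8, A[1][1] + B[1][0] = 2 + 2 = 4) = 4 (attained at k = 1)
  C[1][1] = min over k of (A[1][0] + B[0][1] = 8 + 3 = 11, A[1][1] + B[1][1] = 2 + 10 = 12) = 11 (attained at k = 0)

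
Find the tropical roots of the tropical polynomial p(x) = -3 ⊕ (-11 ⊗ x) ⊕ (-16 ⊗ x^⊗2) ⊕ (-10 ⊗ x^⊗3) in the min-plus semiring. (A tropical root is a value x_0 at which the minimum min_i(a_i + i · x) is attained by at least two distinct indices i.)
Roots: {-6, 5, 8}

Each tropical root is a break point of the lower envelope of the lines y = a_i + i · x (there are 4 lines, with slopes 0, 1, ..., 3). Only the lines that attain the minimum somewhere contribute to roots; other lines are dominated. Here the surviving (envelope) indices are i = 3, i = 2, i = 1, i = 0.
Intersections between consecutive envelope lines give the roots: for adjacent envelope indices i < j the intersection is x = (a_i − a_j) / (j − i). Reading off the sorted break points: {-6, 5, 8}.
Verification: at each break x_0, at least two indices attain the minimum of min_i(a_i + i · x_0).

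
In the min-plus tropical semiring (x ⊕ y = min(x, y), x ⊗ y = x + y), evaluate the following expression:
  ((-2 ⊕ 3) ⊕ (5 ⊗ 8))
((-2 ⊕ 3) ⊕ (5 ⊗ 8)) = -2

Expand innermost to outermost. Recall ⊕ takes the minimum of its arguments and ⊗ takes their sum. Working out the expression ((-2 ⊕ 3) ⊕ (5 ⊗ 8)) gives -2.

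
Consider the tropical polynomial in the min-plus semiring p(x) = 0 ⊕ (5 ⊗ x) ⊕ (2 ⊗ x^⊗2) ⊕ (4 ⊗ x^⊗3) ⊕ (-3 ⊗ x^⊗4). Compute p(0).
p(0) = -3

A tropical monomial a ⊗ x^⊗i evaluates to a + i · x. Evaluating each term at x = 0:
  Term 0 contributes 0 + 0 · 0 = 0
  Term 1 contributes 5 + 1 · 0 = 5
  Term 2 contributes 2 + 2 · 0 = 2
  Term 3 contributes 4 + 3 · 0 = 4
  Term 4 contributes -3 + 4 · 0 = -3
p(0) = ⊕ of these = min[0, 5, 2, 4, -3] = -3.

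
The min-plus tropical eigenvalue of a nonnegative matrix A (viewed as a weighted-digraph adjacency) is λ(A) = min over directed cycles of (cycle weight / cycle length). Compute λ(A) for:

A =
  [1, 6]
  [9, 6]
λ(A) = 1

Enumerate directed cycles and compute their means (weight / length). Sample:
  cycle 0 → 0: weight = 1, length = 1, mean = 1/1 ≈ 1.000
  cycle 1 → 1: weight = 6, length = 1, mean = 6/1 ≈ 6.000
  cycle 0 → 1 → 0: weight = 15, length = 2, mean = 15/2 ≈ 7.500
  cycle 1 → 0 → 1: weight = 15, length = 2, mean = 15/2 ≈ 7.500
Minimum mean = 1.000, attained e.g. along the cycle 0 → 0 with weight 1 and length 1. So λ(A) = 1/1 = 1.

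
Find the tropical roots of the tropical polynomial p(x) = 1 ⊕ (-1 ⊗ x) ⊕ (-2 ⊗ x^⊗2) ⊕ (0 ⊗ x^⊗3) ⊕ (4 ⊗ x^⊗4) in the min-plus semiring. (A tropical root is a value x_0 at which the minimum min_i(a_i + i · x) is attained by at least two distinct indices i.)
Roots: {-4, -2, 1, 2}

Each tropical root is a break point of the lower envelope of the lines y = a_i + i · x (there are 5 lines, with slopes 0, 1, ..., 4). Only the lines that attain the minimum somewhere contribute to roots; other lines are dominated. Here the surviving (envelope) indices are i = 4, i = 3, i = 2, i = 1, i = 0.
Intersections between consecutive envelope lines give the roots: for adjacent envelope indices i < j the intersection is x = (a_i − a_j) / (j − i). Reading off the sorted break points: {-4, -2, 1, 2}.
Verification: at each break x_0, at least two indices attain the minimum of min_i(a_i + i · x_0).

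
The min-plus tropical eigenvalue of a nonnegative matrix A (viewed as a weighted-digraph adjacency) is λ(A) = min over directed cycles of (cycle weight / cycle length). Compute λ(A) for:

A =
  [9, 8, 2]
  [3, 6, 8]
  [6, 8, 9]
λ(A) = 4

Enumerate directed cycles and compute their means (weight / length). Sample:
  cycle 0 → 0: weight = 9, length = 1, mean = 9/1 ≈ 9.000
  cycle 1 → 1: weight = 6, length = 1, mean = 6/1 ≈ 6.000
  cycle 2 → 2: weight = 9, length = 1, mean = 9/1 ≈ 9.000
  cycle 0 → 1 → 0: weight = 11, length = 2, mean = 11/2 ≈ 5.500
  cycle 0 → 2 → 0: weight = 8, length = 2, mean = 8/2 ≈ 4.000
  cycle 1 → 0 → 1: weight = 11, length = 2, mean = 11/2 ≈ 5.500
Minimum mean = 4.000, attained e.g. along the cycle 0 → 2 → 0 with weight 8 and length 2. So λ(A) = 8/2 = 4.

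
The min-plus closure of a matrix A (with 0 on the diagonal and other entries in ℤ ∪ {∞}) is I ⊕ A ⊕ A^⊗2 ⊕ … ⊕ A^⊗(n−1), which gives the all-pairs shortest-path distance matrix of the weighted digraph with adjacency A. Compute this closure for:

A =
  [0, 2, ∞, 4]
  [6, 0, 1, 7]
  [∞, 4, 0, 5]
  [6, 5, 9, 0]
Closure =
  [0, 2, 3, 4]
  [6, 0, 1, 6]
  [10, 4, 0, 5]
  [6, 5, 6, 0]

This is the Floyd-Warshall all-pairs shortest-path computation. For each intermediate vertex k = 0, 1, …, 3, update dist[i][j] ← min(dist[i][j], dist[i][k] + dist[k][j]). The final matrix gives, for each (i, j), the minimum total weight of any directed path from i to j (possibly empty when i = j).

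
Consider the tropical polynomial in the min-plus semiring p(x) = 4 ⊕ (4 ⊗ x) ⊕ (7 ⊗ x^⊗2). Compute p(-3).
p(-3) = 1

A tropical monomial a ⊗ x^⊗i evaluates to a + i · x. Evaluating each term at x = -3:
  Term 0 contributes 4 + 0 · -3 = 4
  Term 1 contributes 4 + 1 · -3 = 1
  Term 2 contributes 7 + 2 · -3 = 1
p(-3) = ⊕ of these = min[4, 1, 1] = 1.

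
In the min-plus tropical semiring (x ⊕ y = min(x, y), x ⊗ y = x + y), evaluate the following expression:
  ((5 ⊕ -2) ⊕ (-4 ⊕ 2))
((5 ⊕ -2) ⊕ (-4 ⊕ 2)) = -4

Expand innermost to outermost. Recall ⊕ takes the minimum of its arguments and ⊗ takes their sum. Working out the expression ((5 ⊕ -2) ⊕ (-4 ⊕ 2)) gives -4.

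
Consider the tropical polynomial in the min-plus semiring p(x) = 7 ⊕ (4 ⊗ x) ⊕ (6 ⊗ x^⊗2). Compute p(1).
p(1) = 5

A tropical monomial a ⊗ x^⊗i evaluates to a + i · x. Evaluating each term at x = 1:
  Term 0 contributes 7 + 0 · 1 = 7
  Term 1 contributes 4 + 1 · 1 = 5
  Term 2 contributes 6 + 2 · 1 = 8
p(1) = ⊕ of these = min[7, 5, 8] = 5.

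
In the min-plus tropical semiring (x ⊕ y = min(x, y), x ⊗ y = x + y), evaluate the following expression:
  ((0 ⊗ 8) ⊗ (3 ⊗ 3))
((0 ⊗ 8) ⊗ (3 ⊗ 3)) = 14

Expand innermost to outermost. Recall ⊕ takes the minimum of its arguments and ⊗ takes their sum. Working out the expression ((0 ⊗ 8) ⊗ (3 ⊗ 3)) gives 14.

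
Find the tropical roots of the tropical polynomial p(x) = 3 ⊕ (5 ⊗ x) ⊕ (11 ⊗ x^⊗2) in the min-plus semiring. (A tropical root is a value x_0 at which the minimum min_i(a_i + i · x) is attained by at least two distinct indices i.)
Roots: {-6, -2}

Each tropical root is a break point of the lower envelope of the lines y = a_i + i · x (there are 3 lines, with slopes 0, 1, ..., 2). Only the lines that attain the minimum somewhere contribute to roots; other lines are dominated. Here the surviving (envelope) indices are i = 2, i = 1, i = 0.
Intersections between consecutive envelope lines give the roots: for adjacent envelope indices i < j the intersection is x = (a_i − a_j) / (j − i). Reading off the sorted break points: {-6, -2}.
Verification: at each break x_0, at least two indices attain the minimum of min_i(a_i + i · x_0).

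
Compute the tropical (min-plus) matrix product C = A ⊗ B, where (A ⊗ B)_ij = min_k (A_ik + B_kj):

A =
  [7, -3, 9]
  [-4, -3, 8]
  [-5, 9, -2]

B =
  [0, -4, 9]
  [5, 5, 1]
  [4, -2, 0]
A ⊗ B =
  [2, 2, -2]
  [-4, -8, -2]
  [-5, -9, -2]

Apply the min-plus product entry-by-entry:
  C[0][0] = min over k of (A[0][0] + B[0][0] = 7 + 0 = 7, A[0][1] + B[1][0] = -3 + 5 = 2, A[0][2] + B[2][0] = 9 + 4 = 13) = 2 (attained at k = 1)
  C[0][1] = min over k of (A[0][0] + B[0][1] = 7 + -4 = 3, A[0][1] + B[1][1] = -3 + 5 = 2, A[0][2] + B[2][1] = 9 + -2 = 7) = 2 (attained at k = 1)
  C[0][2] = min over k of (A[0][0] + B[0][2] = 7 + 9 = 16, A[0][1] + B[1][2] = -3 + 1 = -2, A[0][2] + B[2][2] = 9 + 0 = 9) = -2 (attained at k = 1)
  C[1][0] = min over k of (A[1][0] + B[0][0] = -4 + 0 = -4, A[1][1] + B[1][0] = -3 + 5 = 2, A[1][2] + B[2][0] = 8 + 4 = 12) = -4 (attained at k = 0)
  C[1][1] = min over k of (A[1][0] + B[0][1] = -4 + -4 = -8, A[1][1] + B[1][1] = -3 + 5 = 2, A[1][2] + B[2][1] = 8 + -2 = 6) = -8 (attained at k = 0)
  C[1][2] = min over k of (A[1][0] + B[0][2] = -4 + 9 = 5, A[1][1] + B[1][2] = -3 + 1 = -2, A[1][2] + B[2][2] = 8 + 0 = 8) = -2 (attained at k = 1)
  C[2][0] = min over k of (A[2][0] + B[0][0] = -5 + 0 = -5, A[2][1] + B[1][0] = 9 + 5 = 14, A[2][2] + B[2][0] = -2 + 4 = 2) = -5 (attained at k = 0)
  C[2][1] = min over k of (A[2][0] + B[0][1] = -5 + -4 = -9, A[2][1] + B[1][1] = 9 + 5 = 14, A[2][2] + B[2][1] = -2 + -2 = -4) = -9 (attained at k = 0)
  C[2][2] = min over k of (A[2][0] + B[0][2] = -5 + 9 = 4, A[2][1] + B[1][2] = 9 + 1 = 10, A[2][2] + B[2][2] = -2 + 0 = -2) = -2 (attained at k = 2)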